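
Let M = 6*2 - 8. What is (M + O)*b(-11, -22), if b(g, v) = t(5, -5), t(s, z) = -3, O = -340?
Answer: 1008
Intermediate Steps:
M = 4 (M = 12 - 8 = 4)
b(g, v) = -3
(M + O)*b(-11, -22) = (4 - 340)*(-3) = -336*(-3) = 1008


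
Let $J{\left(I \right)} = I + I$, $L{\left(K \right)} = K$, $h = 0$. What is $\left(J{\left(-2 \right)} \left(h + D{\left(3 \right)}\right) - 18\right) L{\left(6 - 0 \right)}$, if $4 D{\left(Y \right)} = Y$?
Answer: $-126$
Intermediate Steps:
$J{\left(I \right)} = 2 I$
$D{\left(Y \right)} = \frac{Y}{4}$
$\left(J{\left(-2 \right)} \left(h + D{\left(3 \right)}\right) - 18\right) L{\left(6 - 0 \right)} = \left(2 \left(-2\right) \left(0 + \frac{1}{4} \cdot 3\right) - 18\right) \left(6 - 0\right) = \left(- 4 \left(0 + \frac{3}{4}\right) - 18\right) \left(6 + 0\right) = \left(\left(-4\right) \frac{3}{4} - 18\right) 6 = \left(-3 - 18\right) 6 = \left(-21\right) 6 = -126$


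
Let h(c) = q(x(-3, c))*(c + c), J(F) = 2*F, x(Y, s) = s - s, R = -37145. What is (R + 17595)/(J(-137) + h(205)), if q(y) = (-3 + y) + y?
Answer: 9775/752 ≈ 12.999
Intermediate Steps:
x(Y, s) = 0
q(y) = -3 + 2*y
h(c) = -6*c (h(c) = (-3 + 2*0)*(c + c) = (-3 + 0)*(2*c) = -6*c)
(R + 17595)/(J(-137) + h(205)) = (-37145 + 17595)/(2*(-137) - 6*205) = -19550/(-274 - 1230) = -19550/(-1504) = -19550*(-1/1504) = 9775/752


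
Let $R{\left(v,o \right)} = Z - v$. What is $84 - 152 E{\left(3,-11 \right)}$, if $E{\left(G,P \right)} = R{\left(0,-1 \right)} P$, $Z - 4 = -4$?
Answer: $84$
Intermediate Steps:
$Z = 0$ ($Z = 4 - 4 = 0$)
$R{\left(v,o \right)} = - v$ ($R{\left(v,o \right)} = 0 - v = - v$)
$E{\left(G,P \right)} = 0$ ($E{\left(G,P \right)} = \left(-1\right) 0 P = 0 P = 0$)
$84 - 152 E{\left(3,-11 \right)} = 84 - 0 = 84 + 0 = 84$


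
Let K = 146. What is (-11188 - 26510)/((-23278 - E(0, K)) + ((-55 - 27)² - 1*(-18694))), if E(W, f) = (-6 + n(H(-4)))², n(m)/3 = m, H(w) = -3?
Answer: -37698/1915 ≈ -19.686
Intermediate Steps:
n(m) = 3*m
E(W, f) = 225 (E(W, f) = (-6 + 3*(-3))² = (-6 - 9)² = (-15)² = 225)
(-11188 - 26510)/((-23278 - E(0, K)) + ((-55 - 27)² - 1*(-18694))) = (-11188 - 26510)/((-23278 - 1*225) + ((-55 - 27)² - 1*(-18694))) = -37698/((-23278 - 225) + ((-82)² + 18694)) = -37698/(-23503 + (6724 + 18694)) = -37698/(-23503 + 25418) = -37698/1915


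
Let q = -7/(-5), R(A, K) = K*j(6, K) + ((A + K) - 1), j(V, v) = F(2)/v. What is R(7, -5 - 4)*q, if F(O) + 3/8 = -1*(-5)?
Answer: 91/40 ≈ 2.2750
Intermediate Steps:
F(O) = 37/8 (F(O) = -3/8 - 1*(-5) = -3/8 + 5 = 37/8)
j(V, v) = 37/(8*v)
R(A, K) = 29/8 + A + K (R(A, K) = K*(37/(8*K)) + ((A + K) - 1) = 37/8 + (-1 + A + K) = 29/8 + A + K)
q = 7/5 (q = -7*(-1/5) = 7/5 ≈ 1.4000)
R(7, -5 - 4)*q = (29/8 + 7 + (-5 - 4))*(7/5) = (29/8 + 7 - 9)*(7/5) = (13/8)*(7/5) = 91/40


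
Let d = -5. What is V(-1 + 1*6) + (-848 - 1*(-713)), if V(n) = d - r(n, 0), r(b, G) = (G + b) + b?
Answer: -150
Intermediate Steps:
r(b, G) = G + 2*b
V(n) = -5 - 2*n (V(n) = -5 - (0 + 2*n) = -5 - 2*n)
V(-1 + 1*6) + (-848 - 1*(-713)) = (-5 - 2*(-1 + 1*6)) + (-848 - 1*(-713)) = (-5 - 2*(-1 + 6)) + (-848 + 713) = (-5 - 2*5) - 135 = (-5 - 10) - 135 = -15 - 135 = -150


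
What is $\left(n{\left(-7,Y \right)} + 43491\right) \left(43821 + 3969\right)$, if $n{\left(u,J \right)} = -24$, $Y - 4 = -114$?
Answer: $2077287930$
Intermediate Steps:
$Y = -110$ ($Y = 4 - 114 = -110$)
$\left(n{\left(-7,Y \right)} + 43491\right) \left(43821 + 3969\right) = \left(-24 + 43491\right) \left(43821 + 3969\right) = 43467 \cdot 47790 = 2077287930$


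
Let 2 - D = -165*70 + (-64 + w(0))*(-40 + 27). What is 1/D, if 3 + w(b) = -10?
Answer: 1/10551 ≈ 9.4778e-5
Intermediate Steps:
w(b) = -13 (w(b) = -3 - 10 = -13)
D = 10551 (D = 2 - (-165*70 + (-64 - 13)*(-40 + 27)) = 2 - (-11550 - 77*(-13)) = 2 - (-11550 + 1001) = 2 - 1*(-10549) = 2 + 10549 = 10551)
1/D = 1/10551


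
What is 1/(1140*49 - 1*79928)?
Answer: -1/24068 ≈ -4.1549e-5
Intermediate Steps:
1/(1140*49 - 1*79928) = 1/(55860 - 79928) = 1/(-24068) = -1/24068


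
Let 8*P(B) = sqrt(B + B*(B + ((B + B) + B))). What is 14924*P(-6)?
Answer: 3731*sqrt(138)/2 ≈ 21915.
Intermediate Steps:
P(B) = sqrt(B + 4*B**2)/8 (P(B) = sqrt(B + B*(B + ((B + B) + B)))/8 = sqrt(B + B*(B + (2*B + B)))/8 = sqrt(B + B*(B + 3*B))/8 = sqrt(B + B*(4*B))/8 = sqrt(B + 4*B**2)/8)
14924*P(-6) = 14924*(sqrt(-6*(1 + 4*(-6)))/8) = 14924*(sqrt(-6*(1 - 24))/8) = 14924*(sqrt(-6*(-23))/8) = 14924*(sqrt(138)/8) = 3731*sqrt(138)/2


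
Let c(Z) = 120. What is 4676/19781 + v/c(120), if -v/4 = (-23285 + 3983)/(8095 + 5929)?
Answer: 391516597/1387043720 ≈ 0.28227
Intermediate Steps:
v = 9651/1753 (v = -4*(-23285 + 3983)/(8095 + 5929) = -(-77208)/14024 = -4*(-9651/7012) = 9651/1753 ≈ 5.5054)
4676/19781 + v/c(120) = 4676/19781 + (9651/1753)/120 = 4676*(1/19781) + (9651/1753)*(1/120) = 4676/19781 + 3217/70120 = 391516597/1387043720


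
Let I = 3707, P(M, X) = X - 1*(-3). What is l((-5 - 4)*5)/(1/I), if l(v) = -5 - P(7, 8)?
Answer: -59312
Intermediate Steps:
P(M, X) = 3 + X (P(M, X) = X + 3 = 3 + X)
l(v) = -16 (l(v) = -5 - (3 + 8) = -5 - 1*11 = -5 - 11 = -16)
l((-5 - 4)*5)/(1/I) = -16/(1/3707) = -16/1/3707 = -16*3707 = -59312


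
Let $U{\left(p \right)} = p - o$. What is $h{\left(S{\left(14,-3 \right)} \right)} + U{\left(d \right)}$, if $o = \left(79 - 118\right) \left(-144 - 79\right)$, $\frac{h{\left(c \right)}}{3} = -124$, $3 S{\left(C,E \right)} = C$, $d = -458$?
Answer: $-9527$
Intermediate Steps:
$S{\left(C,E \right)} = \frac{C}{3}$
$h{\left(c \right)} = -372$ ($h{\left(c \right)} = 3 \left(-124\right) = -372$)
$o = 8697$ ($o = \left(-39\right) \left(-223\right) = 8697$)
$U{\left(p \right)} = -8697 + p$ ($U{\left(p \right)} = p - 8697 = -8697 + p$)
$h{\left(S{\left(14,-3 \right)} \right)} + U{\left(d \right)} = -372 - 9155 = -9527$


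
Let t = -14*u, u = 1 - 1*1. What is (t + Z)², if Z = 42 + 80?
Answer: 14884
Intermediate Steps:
Z = 122
u = 0 (u = 1 - 1 = 0)
t = 0 (t = -14*0 = 0)
(t + Z)² = (0 + 122)² = 122² = 14884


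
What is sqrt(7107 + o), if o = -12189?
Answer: 11*I*sqrt(42) ≈ 71.288*I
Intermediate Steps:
sqrt(7107 + o) = sqrt(7107 - 12189) = sqrt(-5082) = 11*I*sqrt(42)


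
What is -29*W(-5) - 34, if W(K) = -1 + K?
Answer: 140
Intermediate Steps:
-29*W(-5) - 34 = -29*(-1 - 5) - 34 = -29*(-6) - 34 = 174 - 34 = 140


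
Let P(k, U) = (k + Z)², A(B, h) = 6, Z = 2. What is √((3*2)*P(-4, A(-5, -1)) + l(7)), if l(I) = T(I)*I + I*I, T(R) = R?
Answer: √122 ≈ 11.045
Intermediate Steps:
P(k, U) = (2 + k)² (P(k, U) = (k + 2)² = (2 + k)²)
l(I) = 2*I² (l(I) = I*I + I*I = I² + I² = 2*I²)
√((3*2)*P(-4, A(-5, -1)) + l(7)) = √((3*2)*(2 - 4)² + 2*7²) = √(6*(-2)² + 2*49) = √(6*4 + 98) = √(24 + 98) = √122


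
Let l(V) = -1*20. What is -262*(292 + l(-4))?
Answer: -71264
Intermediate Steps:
l(V) = -20
-262*(292 + l(-4)) = -262*(292 - 20) = -262*272 = -71264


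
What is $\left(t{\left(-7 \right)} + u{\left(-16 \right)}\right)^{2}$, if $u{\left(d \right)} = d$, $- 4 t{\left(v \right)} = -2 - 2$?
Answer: $225$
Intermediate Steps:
$t{\left(v \right)} = 1$ ($t{\left(v \right)} = - \frac{-2 - 2}{4} = \left(- \frac{1}{4}\right) \left(-4\right) = 1$)
$\left(t{\left(-7 \right)} + u{\left(-16 \right)}\right)^{2} = \left(1 - 16\right)^{2} = \left(-15\right)^{2} = 225$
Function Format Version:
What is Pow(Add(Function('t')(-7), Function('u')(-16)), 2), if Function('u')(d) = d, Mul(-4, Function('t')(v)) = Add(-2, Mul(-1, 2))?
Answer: 225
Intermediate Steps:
Function('t')(v) = 1 (Function('t')(v) = Mul(Rational(-1, 4), Add(-2, Mul(-1, 2))) = Mul(Rational(-1, 4), Add(-2, -2)) = Mul(Rational(-1, 4), -4) = 1)
Pow(Add(Function('t')(-7), Function('u')(-16)), 2) = Pow(Add(1, -16), 2) = Pow(-15, 2) = 225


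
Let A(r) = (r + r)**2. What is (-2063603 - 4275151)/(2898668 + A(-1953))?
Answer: -3169377/9077752 ≈ -0.34914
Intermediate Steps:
A(r) = 4*r**2 (A(r) = (2*r)**2 = 4*r**2)
(-2063603 - 4275151)/(2898668 + A(-1953)) = (-2063603 - 4275151)/(2898668 + 4*(-1953)**2) = -6338754/(2898668 + 4*3814209) = -6338754/(2898668 + 15256836) = -6338754/18155504 = -6338754*1/18155504 = -3169377/9077752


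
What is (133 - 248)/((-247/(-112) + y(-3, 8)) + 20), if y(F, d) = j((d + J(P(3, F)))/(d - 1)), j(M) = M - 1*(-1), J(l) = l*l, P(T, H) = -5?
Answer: -12880/3127 ≈ -4.1190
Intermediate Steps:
J(l) = l²
j(M) = 1 + M (j(M) = M + 1 = 1 + M)
y(F, d) = 1 + (25 + d)/(-1 + d) (y(F, d) = 1 + (d + (-5)²)/(d - 1) = 1 + (d + 25)/(-1 + d) = 1 + (25 + d)/(-1 + d))
(133 - 248)/((-247/(-112) + y(-3, 8)) + 20) = (133 - 248)/((-247/(-112) + 2*(12 + 8)/(-1 + 8)) + 20) = -115/((-247*(-1/112) + 2*20/7) + 20) = -115/((247/112 + 2*(⅐)*20) + 20) = -115/((247/112 + 40/7) + 20) = -115/(887/112 + 20) = -115/3127/112 = -115*112/3127 = -12880/3127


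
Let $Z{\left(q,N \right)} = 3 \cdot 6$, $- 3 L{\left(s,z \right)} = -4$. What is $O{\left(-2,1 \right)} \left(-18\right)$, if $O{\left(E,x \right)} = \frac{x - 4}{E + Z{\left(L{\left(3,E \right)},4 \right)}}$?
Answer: $\frac{27}{8} \approx 3.375$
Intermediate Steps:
$L{\left(s,z \right)} = \frac{4}{3}$ ($L{\left(s,z \right)} = \left(- \frac{1}{3}\right) \left(-4\right) = \frac{4}{3}$)
$Z{\left(q,N \right)} = 18$
$O{\left(E,x \right)} = \frac{-4 + x}{18 + E}$ ($O{\left(E,x \right)} = \frac{x - 4}{E + 18} = \frac{-4 + x}{18 + E}$)
$O{\left(-2,1 \right)} \left(-18\right) = \frac{-4 + 1}{18 - 2} \left(-18\right) = \frac{1}{16} \left(-3\right) \left(-18\right) = \left(- \frac{3}{16}\right) \left(-18\right) = \frac{27}{8}$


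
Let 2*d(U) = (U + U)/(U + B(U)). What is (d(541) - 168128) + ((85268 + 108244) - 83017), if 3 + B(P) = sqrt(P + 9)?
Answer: -15387742/267 - 5*sqrt(22)/534 ≈ -57632.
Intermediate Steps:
B(P) = -3 + sqrt(9 + P) (B(P) = -3 + sqrt(P + 9) = -3 + sqrt(9 + P))
d(U) = U/(-3 + U + sqrt(9 + U)) (d(U) = ((U + U)/(U + (-3 + sqrt(9 + U))))/2 = ((2*U)/(-3 + U + sqrt(9 + U)))/2 = (2*U/(-3 + U + sqrt(9 + U)))/2 = U/(-3 + U + sqrt(9 + U)))
(d(541) - 168128) + ((85268 + 108244) - 83017) = (541/(-3 + 541 + sqrt(9 + 541)) - 168128) + ((85268 + 108244) - 83017) = (541/(-3 + 541 + sqrt(550)) - 168128) + (193512 - 83017) = (541/(-3 + 541 + 5*sqrt(22)) - 168128) + 110495 = (541/(538 + 5*sqrt(22)) - 168128) + 110495 = (-168128 + 541/(538 + 5*sqrt(22))) + 110495 = -57633 + 541/(538 + 5*sqrt(22))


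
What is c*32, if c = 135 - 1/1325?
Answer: 5723968/1325 ≈ 4320.0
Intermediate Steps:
c = 178874/1325 (c = 135 - 1*1/1325 = 135 - 1/1325 = 178874/1325 ≈ 135.00)
c*32 = (178874/1325)*32 = 5723968/1325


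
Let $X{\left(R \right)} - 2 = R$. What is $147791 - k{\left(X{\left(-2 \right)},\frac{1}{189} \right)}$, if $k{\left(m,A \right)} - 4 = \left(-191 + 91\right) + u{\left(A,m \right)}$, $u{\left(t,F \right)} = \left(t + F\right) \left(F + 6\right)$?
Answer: $\frac{9316879}{63} \approx 1.4789 \cdot 10^{5}$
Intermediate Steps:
$u{\left(t,F \right)} = \left(6 + F\right) \left(F + t\right)$ ($u{\left(t,F \right)} = \left(F + t\right) \left(6 + F\right) = \left(6 + F\right) \left(F + t\right)$)
$X{\left(R \right)} = 2 + R$
$k{\left(m,A \right)} = -96 + m^{2} + 6 A + 6 m + A m$ ($k{\left(m,A \right)} = 4 + \left(\left(-191 + 91\right) + \left(m^{2} + 6 m + 6 A + m A\right)\right) = 4 - \left(100 - m^{2} - 6 A - 6 m - A m\right) = 4 + \left(-100 + m^{2} + 6 A + 6 m + A m\right) = -96 + m^{2} + 6 A + 6 m + A m$)
$147791 - k{\left(X{\left(-2 \right)},\frac{1}{189} \right)} = 147791 - \left(-96 + \left(2 - 2\right)^{2} + \frac{6}{189} + 6 \left(2 - 2\right) + \frac{2 - 2}{189}\right) = 147791 - \left(-96 + 0^{2} + 6 \cdot \frac{1}{189} + 6 \cdot 0 + \frac{1}{189} \cdot 0\right) = 147791 - \left(-96 + 0 + \frac{2}{63} + 0 + 0\right) = 147791 - - \frac{6046}{63} = 147791 + \frac{6046}{63} = \frac{9316879}{63}$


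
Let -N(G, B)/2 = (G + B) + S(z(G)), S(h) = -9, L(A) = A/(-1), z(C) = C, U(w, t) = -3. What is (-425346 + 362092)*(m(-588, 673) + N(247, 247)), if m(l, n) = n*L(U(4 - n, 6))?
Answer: -66353446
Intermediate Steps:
L(A) = -A (L(A) = A*(-1) = -A)
N(G, B) = 18 - 2*B - 2*G (N(G, B) = -2*((G + B) - 9) = -2*((B + G) - 9) = -2*(-9 + B + G) = 18 - 2*B - 2*G)
m(l, n) = 3*n (m(l, n) = n*(-1*(-3)) = n*3 = 3*n)
(-425346 + 362092)*(m(-588, 673) + N(247, 247)) = (-425346 + 362092)*(3*673 + (18 - 2*247 - 2*247)) = -63254*(2019 + (18 - 494 - 494)) = -63254*(2019 - 970) = -63254*1049 = -66353446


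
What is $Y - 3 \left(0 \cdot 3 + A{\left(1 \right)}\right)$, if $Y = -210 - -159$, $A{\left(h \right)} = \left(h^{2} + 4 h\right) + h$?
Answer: $-69$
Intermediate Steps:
$A{\left(h \right)} = h^{2} + 5 h$
$Y = -51$ ($Y = -210 + 159 = -51$)
$Y - 3 \left(0 \cdot 3 + A{\left(1 \right)}\right) = -51 - 3 \left(0 \cdot 3 + 1 \left(5 + 1\right)\right) = -51 - 3 \left(0 + 1 \cdot 6\right) = -51 - 3 \left(0 + 6\right) = -51 - 3 \cdot 6 = -51 - 18 = -69$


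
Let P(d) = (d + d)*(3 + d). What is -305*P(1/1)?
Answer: -2440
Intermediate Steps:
P(d) = 2*d*(3 + d) (P(d) = (2*d)*(3 + d) = 2*d*(3 + d))
-305*P(1/1) = -610*(3 + 1/1)/1 = -610*(3 + 1) = -610*4 = -305*8 = -2440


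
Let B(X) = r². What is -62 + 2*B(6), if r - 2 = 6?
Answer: 66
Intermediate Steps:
r = 8 (r = 2 + 6 = 8)
B(X) = 64 (B(X) = 8² = 64)
-62 + 2*B(6) = -62 + 2*64 = -62 + 128 = 66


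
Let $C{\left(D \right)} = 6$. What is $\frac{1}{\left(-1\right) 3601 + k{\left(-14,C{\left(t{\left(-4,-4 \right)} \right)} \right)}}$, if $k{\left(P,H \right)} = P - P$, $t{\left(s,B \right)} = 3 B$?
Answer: $- \frac{1}{3601} \approx -0.0002777$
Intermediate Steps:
$k{\left(P,H \right)} = 0$
$\frac{1}{\left(-1\right) 3601 + k{\left(-14,C{\left(t{\left(-4,-4 \right)} \right)} \right)}} = \frac{1}{\left(-1\right) 3601 + 0} = \frac{1}{-3601 + 0} = \frac{1}{-3601} = - \frac{1}{3601}$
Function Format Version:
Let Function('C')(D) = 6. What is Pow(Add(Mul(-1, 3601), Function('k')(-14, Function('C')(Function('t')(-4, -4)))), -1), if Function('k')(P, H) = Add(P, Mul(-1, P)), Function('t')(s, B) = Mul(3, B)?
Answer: Rational(-1, 3601) ≈ -0.00027770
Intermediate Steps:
Function('k')(P, H) = 0
Pow(Add(Mul(-1, 3601), Function('k')(-14, Function('C')(Function('t')(-4, -4)))), -1) = Pow(Add(Mul(-1, 3601), 0), -1) = Pow(Add(-3601, 0), -1) = Pow(-3601, -1) = Rational(-1, 3601)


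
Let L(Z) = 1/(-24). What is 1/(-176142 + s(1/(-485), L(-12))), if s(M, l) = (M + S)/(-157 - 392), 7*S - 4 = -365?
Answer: -621285/109434324106 ≈ -5.6772e-6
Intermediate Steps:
S = -361/7 (S = 4/7 + (1/7)*(-365) = 4/7 - 365/7 = -361/7 ≈ -51.571)
L(Z) = -1/24
s(M, l) = 361/3843 - M/549 (s(M, l) = (M - 361/7)/(-157 - 392) = (-361/7 + M)/(-549) = (-361/7 + M)*(-1/549) = 361/3843 - M/549)
1/(-176142 + s(1/(-485), L(-12))) = 1/(-176142 + (361/3843 - 1/549/(-485))) = 1/(-176142 + (361/3843 - 1/549*(-1/485))) = 1/(-176142 + (361/3843 + 1/266265)) = 1/(-176142 + 58364/621285) = 1/(-109434324106/621285) = -621285/109434324106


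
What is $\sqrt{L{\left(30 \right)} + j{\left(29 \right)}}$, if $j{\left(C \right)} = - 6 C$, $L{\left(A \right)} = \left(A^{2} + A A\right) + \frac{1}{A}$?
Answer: $\frac{\sqrt{1463430}}{30} \approx 40.324$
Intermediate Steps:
$L{\left(A \right)} = \frac{1}{A} + 2 A^{2}$ ($L{\left(A \right)} = \left(A^{2} + A^{2}\right) + \frac{1}{A} = 2 A^{2} + \frac{1}{A} = \frac{1}{A} + 2 A^{2}$)
$\sqrt{L{\left(30 \right)} + j{\left(29 \right)}} = \sqrt{\frac{1 + 2 \cdot 30^{3}}{30} - 174} = \sqrt{\frac{1 + 2 \cdot 27000}{30} - 174} = \sqrt{\frac{1 + 54000}{30} - 174} = \sqrt{\frac{1}{30} \cdot 54001 - 174} = \sqrt{\frac{54001}{30} - 174} = \sqrt{\frac{48781}{30}} = \frac{\sqrt{1463430}}{30}$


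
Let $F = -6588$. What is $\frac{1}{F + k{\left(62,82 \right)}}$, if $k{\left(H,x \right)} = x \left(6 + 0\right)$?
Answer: $- \frac{1}{6096} \approx -0.00016404$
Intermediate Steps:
$k{\left(H,x \right)} = 6 x$ ($k{\left(H,x \right)} = x 6 = 6 x$)
$\frac{1}{F + k{\left(62,82 \right)}} = \frac{1}{-6588 + 6 \cdot 82} = \frac{1}{-6588 + 492} = \frac{1}{-6096} = - \frac{1}{6096}$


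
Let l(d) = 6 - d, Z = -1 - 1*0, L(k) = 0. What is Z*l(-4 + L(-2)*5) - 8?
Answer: -18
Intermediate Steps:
Z = -1 (Z = -1 + 0 = -1)
Z*l(-4 + L(-2)*5) - 8 = -(6 - (-4 + 0*5)) - 8 = -(6 - (-4 + 0)) - 8 = -(6 - 1*(-4)) - 8 = -(6 + 4) - 8 = -1*10 - 8 = -10 - 8 = -18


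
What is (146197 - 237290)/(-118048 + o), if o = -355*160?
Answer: 91093/174848 ≈ 0.52098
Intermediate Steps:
o = -56800
(146197 - 237290)/(-118048 + o) = (146197 - 237290)/(-118048 - 56800) = -91093/(-174848) = -91093*(-1/174848) = 91093/174848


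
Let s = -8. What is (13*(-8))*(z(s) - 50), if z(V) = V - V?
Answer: 5200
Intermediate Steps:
z(V) = 0
(13*(-8))*(z(s) - 50) = (13*(-8))*(0 - 50) = -104*(-50) = 5200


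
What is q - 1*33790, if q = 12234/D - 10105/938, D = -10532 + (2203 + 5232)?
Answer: -98202247617/2904986 ≈ -33805.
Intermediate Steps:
D = -3097 (D = -10532 + 7435 = -3097)
q = -42770677/2904986 (q = 12234/(-3097) - 10105/938 = 12234*(-1/3097) - 10105*1/938 = -12234/3097 - 10105/938 = -42770677/2904986 ≈ -14.723)
q - 1*33790 = -42770677/2904986 - 1*33790 = -42770677/2904986 - 33790 = -98202247617/2904986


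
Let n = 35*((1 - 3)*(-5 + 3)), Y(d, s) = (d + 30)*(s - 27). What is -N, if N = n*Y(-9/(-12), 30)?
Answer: -12915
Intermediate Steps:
Y(d, s) = (-27 + s)*(30 + d) (Y(d, s) = (30 + d)*(-27 + s) = (-27 + s)*(30 + d))
n = 140 (n = 35*(-2*(-2)) = 35*4 = 140)
N = 12915 (N = 140*(-810 - (-243)/(-12) + 30*30 - 9/(-12)*30) = 140*(-810 - (-243)*(-1)/12 + 900 - 9*(-1/12)*30) = 140*(-810 - 27*3/4 + 900 + (3/4)*30) = 140*(-810 - 81/4 + 900 + 45/2) = 140*(369/4) = 12915)
-N = -1*12915 = -12915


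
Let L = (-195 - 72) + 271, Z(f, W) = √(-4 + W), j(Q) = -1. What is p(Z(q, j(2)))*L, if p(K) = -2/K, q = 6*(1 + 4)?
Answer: 8*I*√5/5 ≈ 3.5777*I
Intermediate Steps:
q = 30 (q = 6*5 = 30)
L = 4 (L = -267 + 271 = 4)
p(Z(q, j(2)))*L = -2/√(-4 - 1)*4 = -2*(-I*√5/5)*4 = -(-2)*I*√5/5*4 = (2*I*√5/5)*4 = 8*I*√5/5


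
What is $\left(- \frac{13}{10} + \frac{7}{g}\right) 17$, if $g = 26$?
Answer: $- \frac{1139}{65} \approx -17.523$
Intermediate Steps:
$\left(- \frac{13}{10} + \frac{7}{g}\right) 17 = \left(- \frac{13}{10} + \frac{7}{26}\right) 17 = \left(- \frac{67}{65}\right) 17 = - \frac{1139}{65}$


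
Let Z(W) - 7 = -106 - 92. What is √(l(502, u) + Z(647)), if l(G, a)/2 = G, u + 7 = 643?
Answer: √813 ≈ 28.513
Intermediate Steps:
u = 636 (u = -7 + 643 = 636)
l(G, a) = 2*G
Z(W) = -191 (Z(W) = 7 + (-106 - 92) = 7 - 198 = -191)
√(l(502, u) + Z(647)) = √(2*502 - 191) = √(1004 - 191) = √813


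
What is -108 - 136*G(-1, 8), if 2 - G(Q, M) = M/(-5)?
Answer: -2988/5 ≈ -597.60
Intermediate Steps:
G(Q, M) = 2 + M/5 (G(Q, M) = 2 - M/(-5) = 2 - M*(-1)/5 = 2 - (-1)*M/5 = 2 + M/5)
-108 - 136*G(-1, 8) = -108 - 136*(2 + (⅕)*8) = -108 - 136*(2 + 8/5) = -108 - 136*18/5 = -108 - 2448/5 = -2988/5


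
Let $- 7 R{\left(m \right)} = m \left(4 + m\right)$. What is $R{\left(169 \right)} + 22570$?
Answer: $\frac{128753}{7} \approx 18393.0$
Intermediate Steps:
$R{\left(m \right)} = - \frac{m \left(4 + m\right)}{7}$
$R{\left(169 \right)} + 22570 = \left(- \frac{1}{7}\right) 169 \left(4 + 169\right) + 22570 = \left(- \frac{1}{7}\right) 169 \cdot 173 + 22570 = - \frac{29237}{7} + 22570 = \frac{128753}{7}$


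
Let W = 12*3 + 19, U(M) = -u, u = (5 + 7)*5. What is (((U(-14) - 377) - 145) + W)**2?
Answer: 277729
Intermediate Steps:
u = 60 (u = 12*5 = 60)
U(M) = -60 (U(M) = -1*60 = -60)
W = 55 (W = 36 + 19 = 55)
(((U(-14) - 377) - 145) + W)**2 = (((-60 - 377) - 145) + 55)**2 = ((-437 - 145) + 55)**2 = (-582 + 55)**2 = (-527)**2 = 277729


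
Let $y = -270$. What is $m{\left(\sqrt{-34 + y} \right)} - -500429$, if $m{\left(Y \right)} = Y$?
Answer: $500429 + 4 i \sqrt{19} \approx 5.0043 \cdot 10^{5} + 17.436 i$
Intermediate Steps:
$m{\left(\sqrt{-34 + y} \right)} - -500429 = \sqrt{-34 - 270} - -500429 = \sqrt{-304} + 500429 = 4 i \sqrt{19} + 500429 = 500429 + 4 i \sqrt{19}$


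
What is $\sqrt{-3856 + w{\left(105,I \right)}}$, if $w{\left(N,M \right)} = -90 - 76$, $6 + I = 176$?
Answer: $i \sqrt{4022} \approx 63.419 i$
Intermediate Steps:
$I = 170$ ($I = -6 + 176 = 170$)
$w{\left(N,M \right)} = -166$ ($w{\left(N,M \right)} = -90 - 76 = -166$)
$\sqrt{-3856 + w{\left(105,I \right)}} = \sqrt{-3856 - 166} = \sqrt{-4022} = i \sqrt{4022}$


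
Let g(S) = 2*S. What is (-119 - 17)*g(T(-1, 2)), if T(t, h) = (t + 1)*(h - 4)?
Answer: 0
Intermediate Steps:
T(t, h) = (1 + t)*(-4 + h)
(-119 - 17)*g(T(-1, 2)) = (-119 - 17)*(2*(-4 + 2 - 4*(-1) + 2*(-1))) = -272*(-4 + 2 + 4 - 2) = -272*0 = -136*0 = 0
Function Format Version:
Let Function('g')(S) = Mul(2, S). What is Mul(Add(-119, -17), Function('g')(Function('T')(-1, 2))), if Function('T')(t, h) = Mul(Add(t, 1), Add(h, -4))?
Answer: 0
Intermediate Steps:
Function('T')(t, h) = Mul(Add(1, t), Add(-4, h))
Mul(Add(-119, -17), Function('g')(Function('T')(-1, 2))) = Mul(Add(-119, -17), Mul(2, Add(-4, 2, Mul(-4, -1), Mul(2, -1)))) = Mul(-136, Mul(2, Add(-4, 2, 4, -2))) = Mul(-136, Mul(2, 0)) = Mul(-136, 0) = 0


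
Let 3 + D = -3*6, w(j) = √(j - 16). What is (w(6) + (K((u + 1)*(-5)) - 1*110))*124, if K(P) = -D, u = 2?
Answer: -11036 + 124*I*√10 ≈ -11036.0 + 392.12*I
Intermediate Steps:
w(j) = √(-16 + j)
D = -21 (D = -3 - 3*6 = -3 - 18 = -21)
K(P) = 21 (K(P) = -1*(-21) = 21)
(w(6) + (K((u + 1)*(-5)) - 1*110))*124 = (√(-16 + 6) + (21 - 1*110))*124 = (√(-10) + (21 - 110))*124 = (I*√10 - 89)*124 = (-89 + I*√10)*124 = -11036 + 124*I*√10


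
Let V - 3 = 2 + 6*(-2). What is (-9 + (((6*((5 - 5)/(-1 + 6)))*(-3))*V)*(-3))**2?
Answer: 81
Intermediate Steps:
V = -7 (V = 3 + (2 + 6*(-2)) = 3 + (2 - 12) = 3 - 10 = -7)
(-9 + (((6*((5 - 5)/(-1 + 6)))*(-3))*V)*(-3))**2 = (-9 + (((6*((5 - 5)/(-1 + 6)))*(-3))*(-7))*(-3))**2 = (-9 + (((6*(0/5))*(-3))*(-7))*(-3))**2 = (-9 + (((6*(0*(1/5)))*(-3))*(-7))*(-3))**2 = (-9 + (((6*0)*(-3))*(-7))*(-3))**2 = (-9 + ((0*(-3))*(-7))*(-3))**2 = (-9 + (0*(-7))*(-3))**2 = (-9 + 0*(-3))**2 = (-9 + 0)**2 = (-9)**2 = 81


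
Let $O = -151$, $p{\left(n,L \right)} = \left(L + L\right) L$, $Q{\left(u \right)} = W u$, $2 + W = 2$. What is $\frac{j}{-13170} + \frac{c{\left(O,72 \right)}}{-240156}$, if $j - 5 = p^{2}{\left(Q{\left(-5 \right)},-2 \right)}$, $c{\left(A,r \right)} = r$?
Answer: $- \frac{162213}{29285690} \approx -0.005539$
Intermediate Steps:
$W = 0$ ($W = -2 + 2 = 0$)
$Q{\left(u \right)} = 0$ ($Q{\left(u \right)} = 0 u = 0$)
$p{\left(n,L \right)} = 2 L^{2}$ ($p{\left(n,L \right)} = 2 L L = 2 L^{2}$)
$j = 69$ ($j = 5 + \left(2 \left(-2\right)^{2}\right)^{2} = 5 + \left(2 \cdot 4\right)^{2} = 5 + 8^{2} = 5 + 64 = 69$)
$\frac{j}{-13170} + \frac{c{\left(O,72 \right)}}{-240156} = \frac{69}{-13170} + \frac{72}{-240156} = 69 \left(- \frac{1}{13170}\right) + 72 \left(- \frac{1}{240156}\right) = - \frac{23}{4390} - \frac{2}{6671} = - \frac{162213}{29285690}$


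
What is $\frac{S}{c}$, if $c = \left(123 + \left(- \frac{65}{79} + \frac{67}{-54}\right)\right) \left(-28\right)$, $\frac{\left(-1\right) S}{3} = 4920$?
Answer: $\frac{3148308}{722281} \approx 4.3588$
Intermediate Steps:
$S = -14760$ ($S = \left(-3\right) 4920 = -14760$)
$c = - \frac{7222810}{2133}$ ($c = \left(123 + \left(\left(-65\right) \frac{1}{79} + 67 \left(- \frac{1}{54}\right)\right)\right) \left(-28\right) = \left(123 - \frac{8803}{4266}\right) \left(-28\right) = \frac{515915}{4266} \left(-28\right) = - \frac{7222810}{2133} \approx -3386.2$)
$\frac{S}{c} = - \frac{14760}{- \frac{7222810}{2133}} = \left(-14760\right) \left(- \frac{2133}{7222810}\right) = \frac{3148308}{722281}$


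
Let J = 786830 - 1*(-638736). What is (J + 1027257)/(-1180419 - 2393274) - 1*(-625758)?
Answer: 2236264531471/3573693 ≈ 6.2576e+5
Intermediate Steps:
J = 1425566 (J = 786830 + 638736 = 1425566)
(J + 1027257)/(-1180419 - 2393274) - 1*(-625758) = (1425566 + 1027257)/(-1180419 - 2393274) - 1*(-625758) = 2452823/(-3573693) + 625758 = 2452823*(-1/3573693) + 625758 = -2452823/3573693 + 625758 = 2236264531471/3573693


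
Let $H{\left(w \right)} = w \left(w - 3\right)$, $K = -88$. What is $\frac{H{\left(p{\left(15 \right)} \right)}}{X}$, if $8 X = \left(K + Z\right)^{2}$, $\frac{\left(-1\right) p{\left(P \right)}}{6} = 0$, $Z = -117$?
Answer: $0$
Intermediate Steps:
$p{\left(P \right)} = 0$ ($p{\left(P \right)} = \left(-6\right) 0 = 0$)
$H{\left(w \right)} = w \left(-3 + w\right)$
$X = \frac{42025}{8}$ ($X = \frac{\left(-88 - 117\right)^{2}}{8} = \frac{\left(-205\right)^{2}}{8} = \frac{1}{8} \cdot 42025 = \frac{42025}{8} \approx 5253.1$)
$\frac{H{\left(p{\left(15 \right)} \right)}}{X} = \frac{0 \left(-3 + 0\right)}{\frac{42025}{8}} = 0 \left(-3\right) \frac{8}{42025} = 0 \cdot \frac{8}{42025} = 0$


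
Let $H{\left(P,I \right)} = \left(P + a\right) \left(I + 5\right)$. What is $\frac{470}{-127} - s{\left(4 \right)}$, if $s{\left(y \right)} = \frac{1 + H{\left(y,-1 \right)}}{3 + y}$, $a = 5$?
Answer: $- \frac{7989}{889} \approx -8.9865$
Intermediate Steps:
$H{\left(P,I \right)} = \left(5 + I\right) \left(5 + P\right)$ ($H{\left(P,I \right)} = \left(P + 5\right) \left(I + 5\right) = \left(5 + P\right) \left(5 + I\right) = \left(5 + I\right) \left(5 + P\right)$)
$s{\left(y \right)} = \frac{21 + 4 y}{3 + y}$ ($s{\left(y \right)} = \frac{1 + \left(25 + 5 \left(-1\right) + 5 y - y\right)}{3 + y} = \frac{1 + \left(25 - 5 + 5 y - y\right)}{3 + y} = \frac{1 + \left(20 + 4 y\right)}{3 + y} = \frac{21 + 4 y}{3 + y}$)
$\frac{470}{-127} - s{\left(4 \right)} = \frac{470}{-127} - \frac{21 + 4 \cdot 4}{3 + 4} = 470 \left(- \frac{1}{127}\right) - \frac{21 + 16}{7} = - \frac{470}{127} - \frac{1}{7} \cdot 37 = - \frac{470}{127} - \frac{37}{7} = - \frac{7989}{889}$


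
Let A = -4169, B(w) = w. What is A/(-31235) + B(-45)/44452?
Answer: 183914813/1388458220 ≈ 0.13246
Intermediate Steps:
A/(-31235) + B(-45)/44452 = -4169/(-31235) - 45/44452 = -4169*(-1/31235) - 45*1/44452 = 4169/31235 - 45/44452 = 183914813/1388458220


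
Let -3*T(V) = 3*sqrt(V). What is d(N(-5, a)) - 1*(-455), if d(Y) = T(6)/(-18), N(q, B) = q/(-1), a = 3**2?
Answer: 455 + sqrt(6)/18 ≈ 455.14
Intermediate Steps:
a = 9
N(q, B) = -q (N(q, B) = q*(-1) = -q)
T(V) = -sqrt(V)
d(Y) = sqrt(6)/18 (d(Y) = -sqrt(6)/(-18) = -sqrt(6)*(-1/18) = sqrt(6)/18)
d(N(-5, a)) - 1*(-455) = sqrt(6)/18 - 1*(-455) = sqrt(6)/18 + 455 = 455 + sqrt(6)/18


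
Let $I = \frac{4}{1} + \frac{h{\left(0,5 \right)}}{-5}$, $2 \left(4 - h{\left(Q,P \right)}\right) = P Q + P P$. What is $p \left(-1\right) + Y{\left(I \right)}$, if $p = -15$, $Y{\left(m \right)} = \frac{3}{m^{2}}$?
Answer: $\frac{16345}{1083} \approx 15.092$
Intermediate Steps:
$h{\left(Q,P \right)} = 4 - \frac{P^{2}}{2} - \frac{P Q}{2}$ ($h{\left(Q,P \right)} = 4 - \frac{P Q + P P}{2} = 4 - \frac{P Q + P^{2}}{2} = 4 - \frac{P^{2} + P Q}{2} = 4 - \left(\frac{P^{2}}{2} + \frac{P Q}{2}\right) = 4 - \frac{P^{2}}{2} - \frac{P Q}{2}$)
$I = \frac{57}{10}$ ($I = \frac{4}{1} + \frac{4 - \frac{5^{2}}{2} - \frac{5}{2} \cdot 0}{-5} = 4 \cdot 1 + \left(4 - \frac{25}{2} + 0\right) \left(- \frac{1}{5}\right) = 4 + \left(4 - \frac{25}{2} + 0\right) \left(- \frac{1}{5}\right) = 4 - - \frac{17}{10} = 4 + \frac{17}{10} = \frac{57}{10} \approx 5.7$)
$Y{\left(m \right)} = \frac{3}{m^{2}}$
$p \left(-1\right) + Y{\left(I \right)} = \left(-15\right) \left(-1\right) + \frac{3}{\frac{3249}{100}} = 15 + 3 \cdot \frac{100}{3249} = 15 + \frac{100}{1083} = \frac{16345}{1083}$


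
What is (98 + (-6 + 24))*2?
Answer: 232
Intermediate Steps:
(98 + (-6 + 24))*2 = (98 + 18)*2 = 116*2 = 232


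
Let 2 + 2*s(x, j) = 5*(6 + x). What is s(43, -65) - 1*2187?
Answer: -4131/2 ≈ -2065.5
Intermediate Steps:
s(x, j) = 14 + 5*x/2 (s(x, j) = -1 + (5*(6 + x))/2 = -1 + (30 + 5*x)/2 = -1 + (15 + 5*x/2) = 14 + 5*x/2)
s(43, -65) - 1*2187 = (14 + (5/2)*43) - 1*2187 = (14 + 215/2) - 2187 = 243/2 - 2187 = -4131/2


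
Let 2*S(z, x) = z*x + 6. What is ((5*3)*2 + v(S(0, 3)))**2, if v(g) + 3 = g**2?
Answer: 1296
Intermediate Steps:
S(z, x) = 3 + x*z/2 (S(z, x) = (z*x + 6)/2 = (x*z + 6)/2 = (6 + x*z)/2 = 3 + x*z/2)
v(g) = -3 + g**2
((5*3)*2 + v(S(0, 3)))**2 = ((5*3)*2 + (-3 + (3 + (1/2)*3*0)**2))**2 = (15*2 + (-3 + (3 + 0)**2))**2 = (30 + (-3 + 3**2))**2 = (30 + (-3 + 9))**2 = (30 + 6)**2 = 36**2 = 1296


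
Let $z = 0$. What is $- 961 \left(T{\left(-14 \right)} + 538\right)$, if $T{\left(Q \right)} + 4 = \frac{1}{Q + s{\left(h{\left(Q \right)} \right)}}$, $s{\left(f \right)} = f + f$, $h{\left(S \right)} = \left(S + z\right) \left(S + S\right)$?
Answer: $- \frac{395144941}{770} \approx -5.1318 \cdot 10^{5}$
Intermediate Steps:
$h{\left(S \right)} = 2 S^{2}$ ($h{\left(S \right)} = \left(S + 0\right) \left(S + S\right) = S 2 S = 2 S^{2}$)
$s{\left(f \right)} = 2 f$
$T{\left(Q \right)} = -4 + \frac{1}{Q + 4 Q^{2}}$ ($T{\left(Q \right)} = -4 + \frac{1}{Q + 2 \cdot 2 Q^{2}} = -4 + \frac{1}{Q + 4 Q^{2}}$)
$- 961 \left(T{\left(-14 \right)} + 538\right) = - 961 \left(\frac{1 - 16 \left(-14\right)^{2} - -56}{\left(-14\right) \left(1 + 4 \left(-14\right)\right)} + 538\right) = - 961 \left(- \frac{1 - 3136 + 56}{14 \left(1 - 56\right)} + 538\right) = - 961 \left(- \frac{1 - 3136 + 56}{14 \left(-55\right)} + 538\right) = - 961 \left(\left(- \frac{1}{14}\right) \left(- \frac{1}{55}\right) \left(-3079\right) + 538\right) = - 961 \left(- \frac{3079}{770} + 538\right) = - \frac{961 \cdot 411181}{770} = \left(-1\right) \frac{395144941}{770} = - \frac{395144941}{770}$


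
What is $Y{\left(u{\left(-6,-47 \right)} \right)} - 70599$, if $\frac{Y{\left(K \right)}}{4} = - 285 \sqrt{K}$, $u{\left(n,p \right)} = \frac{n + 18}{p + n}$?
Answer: $-70599 - \frac{2280 i \sqrt{159}}{53} \approx -70599.0 - 542.45 i$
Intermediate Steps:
$u{\left(n,p \right)} = \frac{18 + n}{n + p}$
$Y{\left(K \right)} = - 1140 \sqrt{K}$ ($Y{\left(K \right)} = 4 \left(- 285 \sqrt{K}\right) = - 1140 \sqrt{K}$)
$Y{\left(u{\left(-6,-47 \right)} \right)} - 70599 = - 1140 \sqrt{\frac{18 - 6}{-6 - 47}} - 70599 = - 1140 \sqrt{\frac{1}{-53} \cdot 12} - 70599 = - 1140 \sqrt{\left(- \frac{1}{53}\right) 12} - 70599 = - 1140 \sqrt{- \frac{12}{53}} - 70599 = - 1140 \frac{2 i \sqrt{159}}{53} - 70599 = - \frac{2280 i \sqrt{159}}{53} - 70599 = -70599 - \frac{2280 i \sqrt{159}}{53}$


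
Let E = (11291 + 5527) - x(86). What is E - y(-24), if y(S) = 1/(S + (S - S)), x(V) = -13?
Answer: 403945/24 ≈ 16831.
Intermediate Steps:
E = 16831 (E = (11291 + 5527) - 1*(-13) = 16818 + 13 = 16831)
y(S) = 1/S (y(S) = 1/(S + 0) = 1/S)
E - y(-24) = 16831 - 1/(-24) = 16831 - 1*(-1/24) = 16831 + 1/24 = 403945/24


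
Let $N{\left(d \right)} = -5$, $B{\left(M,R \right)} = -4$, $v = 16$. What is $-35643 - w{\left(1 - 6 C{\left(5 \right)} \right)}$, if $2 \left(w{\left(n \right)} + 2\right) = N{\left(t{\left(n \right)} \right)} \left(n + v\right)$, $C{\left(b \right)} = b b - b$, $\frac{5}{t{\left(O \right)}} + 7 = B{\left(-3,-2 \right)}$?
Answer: $- \frac{71797}{2} \approx -35899.0$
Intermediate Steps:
$t{\left(O \right)} = - \frac{5}{11}$ ($t{\left(O \right)} = \frac{5}{-7 - 4} = \frac{5}{-11} = 5 \left(- \frac{1}{11}\right) = - \frac{5}{11}$)
$C{\left(b \right)} = b^{2} - b$
$w{\left(n \right)} = -42 - \frac{5 n}{2}$ ($w{\left(n \right)} = -2 + \frac{\left(-5\right) \left(n + 16\right)}{2} = -2 + \frac{\left(-5\right) \left(16 + n\right)}{2} = -2 + \frac{-80 - 5 n}{2} = -2 - \left(40 + \frac{5 n}{2}\right) = -42 - \frac{5 n}{2}$)
$-35643 - w{\left(1 - 6 C{\left(5 \right)} \right)} = -35643 - \left(-42 - \frac{5 \left(1 - 6 \cdot 5 \left(-1 + 5\right)\right)}{2}\right) = -35643 - \left(-42 - \frac{5 \left(1 - 6 \cdot 5 \cdot 4\right)}{2}\right) = -35643 - \left(-42 - \frac{5 \left(1 - 120\right)}{2}\right) = -35643 - \left(-42 - - \frac{595}{2}\right) = -35643 - \left(-42 + \frac{595}{2}\right) = -35643 - \frac{511}{2} = - \frac{71797}{2}$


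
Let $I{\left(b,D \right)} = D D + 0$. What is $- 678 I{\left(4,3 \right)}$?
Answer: $-6102$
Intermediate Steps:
$I{\left(b,D \right)} = D^{2}$ ($I{\left(b,D \right)} = D^{2} + 0 = D^{2}$)
$- 678 I{\left(4,3 \right)} = - 678 \cdot 3^{2} = \left(-678\right) 9 = -6102$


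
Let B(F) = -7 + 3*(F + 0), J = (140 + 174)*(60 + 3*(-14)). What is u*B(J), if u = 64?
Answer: 1084736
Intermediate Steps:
J = 5652 (J = 314*(60 - 42) = 314*18 = 5652)
B(F) = -7 + 3*F
u*B(J) = 64*(-7 + 3*5652) = 64*(-7 + 16956) = 64*16949 = 1084736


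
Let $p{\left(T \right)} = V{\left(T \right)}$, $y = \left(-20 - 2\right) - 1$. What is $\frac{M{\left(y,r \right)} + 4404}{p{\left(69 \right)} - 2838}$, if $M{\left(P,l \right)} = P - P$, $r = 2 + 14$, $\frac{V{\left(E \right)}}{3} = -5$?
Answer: $- \frac{1468}{951} \approx -1.5436$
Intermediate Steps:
$y = -23$ ($y = -22 - 1 = -23$)
$V{\left(E \right)} = -15$ ($V{\left(E \right)} = 3 \left(-5\right) = -15$)
$r = 16$
$M{\left(P,l \right)} = 0$
$p{\left(T \right)} = -15$
$\frac{M{\left(y,r \right)} + 4404}{p{\left(69 \right)} - 2838} = \frac{0 + 4404}{-15 - 2838} = \frac{4404}{-2853} = 4404 \left(- \frac{1}{2853}\right) = - \frac{1468}{951}$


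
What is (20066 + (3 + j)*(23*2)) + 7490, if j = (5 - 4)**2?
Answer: 27740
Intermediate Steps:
j = 1 (j = 1**2 = 1)
(20066 + (3 + j)*(23*2)) + 7490 = (20066 + (3 + 1)*(23*2)) + 7490 = (20066 + 4*46) + 7490 = (20066 + 184) + 7490 = 20250 + 7490 = 27740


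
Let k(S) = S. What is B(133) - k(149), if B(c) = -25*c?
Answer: -3474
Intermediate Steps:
B(133) - k(149) = -25*133 - 1*149 = -3325 - 149 = -3474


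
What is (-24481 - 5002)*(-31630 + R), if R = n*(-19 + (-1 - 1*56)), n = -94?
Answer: 721920738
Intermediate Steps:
R = 7144 (R = -94*(-19 + (-1 - 1*56)) = -94*(-19 + (-1 - 56)) = -94*(-19 - 57) = -94*(-76) = 7144)
(-24481 - 5002)*(-31630 + R) = (-24481 - 5002)*(-31630 + 7144) = -29483*(-24486) = 721920738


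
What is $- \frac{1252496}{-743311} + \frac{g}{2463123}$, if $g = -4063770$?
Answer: $\frac{21468920846}{610288806751} \approx 0.035178$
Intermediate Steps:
$- \frac{1252496}{-743311} + \frac{g}{2463123} = - \frac{1252496}{-743311} - \frac{4063770}{2463123} = \left(-1252496\right) \left(- \frac{1}{743311}\right) - \frac{1354590}{821041} = \frac{1252496}{743311} - \frac{1354590}{821041} = \frac{21468920846}{610288806751}$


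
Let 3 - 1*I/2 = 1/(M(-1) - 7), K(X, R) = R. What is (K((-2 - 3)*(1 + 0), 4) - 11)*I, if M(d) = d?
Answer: -175/4 ≈ -43.750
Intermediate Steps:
I = 25/4 (I = 6 - 2/(-1 - 7) = 6 - 2/(-8) = 6 - 2*(-⅛) = 6 + ¼ = 25/4 ≈ 6.2500)
(K((-2 - 3)*(1 + 0), 4) - 11)*I = (4 - 11)*(25/4) = -7*25/4 = -175/4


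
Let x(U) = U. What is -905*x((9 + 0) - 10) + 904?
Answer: 1809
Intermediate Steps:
-905*x((9 + 0) - 10) + 904 = -905*((9 + 0) - 10) + 904 = -905*(9 - 10) + 904 = -905*(-1) + 904 = 905 + 904 = 1809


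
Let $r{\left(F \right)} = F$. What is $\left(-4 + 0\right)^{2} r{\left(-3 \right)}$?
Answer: $-48$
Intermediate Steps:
$\left(-4 + 0\right)^{2} r{\left(-3 \right)} = \left(-4 + 0\right)^{2} \left(-3\right) = \left(-4\right)^{2} \left(-3\right) = 16 \left(-3\right) = -48$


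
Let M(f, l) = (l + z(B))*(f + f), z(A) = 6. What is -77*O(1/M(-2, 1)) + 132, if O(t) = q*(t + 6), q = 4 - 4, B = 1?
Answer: 132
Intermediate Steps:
q = 0
M(f, l) = 2*f*(6 + l) (M(f, l) = (l + 6)*(f + f) = (6 + l)*(2*f) = 2*f*(6 + l))
O(t) = 0 (O(t) = 0*(t + 6) = 0*(6 + t) = 0)
-77*O(1/M(-2, 1)) + 132 = -77*0 + 132 = 0 + 132 = 132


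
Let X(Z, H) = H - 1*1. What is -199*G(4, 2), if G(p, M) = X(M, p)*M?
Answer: -1194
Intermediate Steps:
X(Z, H) = -1 + H (X(Z, H) = H - 1 = -1 + H)
G(p, M) = M*(-1 + p) (G(p, M) = (-1 + p)*M = M*(-1 + p))
-199*G(4, 2) = -398*(-1 + 4) = -398*3 = -199*6 = -1194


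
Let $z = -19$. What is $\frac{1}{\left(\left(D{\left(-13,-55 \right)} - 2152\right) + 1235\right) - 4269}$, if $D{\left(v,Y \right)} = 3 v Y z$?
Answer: $- \frac{1}{45941} \approx -2.1767 \cdot 10^{-5}$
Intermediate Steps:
$D{\left(v,Y \right)} = - 57 Y v$ ($D{\left(v,Y \right)} = 3 v Y \left(-19\right) = 3 Y v \left(-19\right) = - 57 Y v$)
$\frac{1}{\left(\left(D{\left(-13,-55 \right)} - 2152\right) + 1235\right) - 4269} = \frac{1}{\left(\left(\left(-57\right) \left(-55\right) \left(-13\right) - 2152\right) + 1235\right) - 4269} = \frac{1}{\left(\left(-40755 - 2152\right) + 1235\right) - 4269} = \frac{1}{\left(-42907 + 1235\right) - 4269} = \frac{1}{-41672 - 4269} = \frac{1}{-45941} = - \frac{1}{45941}$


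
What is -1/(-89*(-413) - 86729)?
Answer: 1/49972 ≈ 2.0011e-5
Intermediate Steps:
-1/(-89*(-413) - 86729) = -1/(36757 - 86729) = -1/(-49972) = -1*(-1/49972) = 1/49972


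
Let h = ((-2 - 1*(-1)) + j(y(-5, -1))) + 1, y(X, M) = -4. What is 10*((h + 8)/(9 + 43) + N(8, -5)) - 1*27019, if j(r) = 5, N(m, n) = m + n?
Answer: -53973/2 ≈ -26987.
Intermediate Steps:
h = 5 (h = ((-2 - 1*(-1)) + 5) + 1 = ((-2 + 1) + 5) + 1 = (-1 + 5) + 1 = 4 + 1 = 5)
10*((h + 8)/(9 + 43) + N(8, -5)) - 1*27019 = 10*((5 + 8)/(9 + 43) + (8 - 5)) - 1*27019 = 10*(13/52 + 3) - 27019 = 10*(13*(1/52) + 3) - 27019 = 10*(¼ + 3) - 27019 = 10*(13/4) - 27019 = 65/2 - 27019 = -53973/2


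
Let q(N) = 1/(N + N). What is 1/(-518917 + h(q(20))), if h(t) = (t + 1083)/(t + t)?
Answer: -2/994513 ≈ -2.0110e-6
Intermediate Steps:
q(N) = 1/(2*N)
h(t) = (1083 + t)/(2*t) (h(t) = (1083 + t)/((2*t)) = (1083 + t)*(1/(2*t)) = (1083 + t)/(2*t))
1/(-518917 + h(q(20))) = 1/(-518917 + (1083 + (½)/20)/(2*(((½)/20)))) = 1/(-518917 + (1083 + (½)*(1/20))/(2*(((½)*(1/20))))) = 1/(-518917 + (1083 + 1/40)/(2*(1/40))) = 1/(-518917 + (½)*40*(43321/40)) = 1/(-518917 + 43321/2) = 1/(-994513/2) = -2/994513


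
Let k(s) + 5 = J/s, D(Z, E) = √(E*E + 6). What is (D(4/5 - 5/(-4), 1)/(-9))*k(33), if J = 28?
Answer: 137*√7/297 ≈ 1.2204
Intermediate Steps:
D(Z, E) = √(6 + E²) (D(Z, E) = √(E² + 6) = √(6 + E²))
k(s) = -5 + 28/s
(D(4/5 - 5/(-4), 1)/(-9))*k(33) = (√(6 + 1²)/(-9))*(-5 + 28/33) = (√(6 + 1)*(-⅑))*(-5 + 28*(1/33)) = (√7*(-⅑))*(-5 + 28/33) = -√7/9*(-137/33) = 137*√7/297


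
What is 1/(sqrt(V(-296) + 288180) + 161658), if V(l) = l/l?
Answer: 161658/26133020783 - sqrt(288181)/26133020783 ≈ 6.1654e-6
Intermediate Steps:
V(l) = 1
1/(sqrt(V(-296) + 288180) + 161658) = 1/(sqrt(1 + 288180) + 161658) = 1/(sqrt(288181) + 161658) = 1/(161658 + sqrt(288181))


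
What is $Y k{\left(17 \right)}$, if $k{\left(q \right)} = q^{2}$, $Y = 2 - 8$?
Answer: $-1734$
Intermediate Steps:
$Y = -6$ ($Y = 2 - 8 = -6$)
$Y k{\left(17 \right)} = - 6 \cdot 17^{2} = \left(-6\right) 289 = -1734$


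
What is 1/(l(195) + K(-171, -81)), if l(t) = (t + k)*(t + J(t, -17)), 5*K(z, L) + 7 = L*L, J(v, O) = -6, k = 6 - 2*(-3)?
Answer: 5/202169 ≈ 2.4732e-5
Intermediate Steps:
k = 12 (k = 6 + 6 = 12)
K(z, L) = -7/5 + L**2/5 (K(z, L) = -7/5 + (L*L)/5 = -7/5 + L**2/5)
l(t) = (-6 + t)*(12 + t) (l(t) = (t + 12)*(t - 6) = (12 + t)*(-6 + t) = (-6 + t)*(12 + t))
1/(l(195) + K(-171, -81)) = 1/((-72 + 195**2 + 6*195) + (-7/5 + (1/5)*(-81)**2)) = 1/((-72 + 38025 + 1170) + (-7/5 + (1/5)*6561)) = 1/(39123 + (-7/5 + 6561/5)) = 1/(39123 + 6554/5) = 1/(202169/5) = 5/202169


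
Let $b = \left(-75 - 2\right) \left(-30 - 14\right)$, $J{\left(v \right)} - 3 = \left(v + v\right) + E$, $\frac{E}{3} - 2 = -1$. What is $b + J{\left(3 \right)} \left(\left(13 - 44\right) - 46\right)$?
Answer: $2464$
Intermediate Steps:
$E = 3$ ($E = 6 + 3 \left(-1\right) = 6 - 3 = 3$)
$J{\left(v \right)} = 6 + 2 v$ ($J{\left(v \right)} = 3 + \left(\left(v + v\right) + 3\right) = 3 + \left(2 v + 3\right) = 3 + \left(3 + 2 v\right) = 6 + 2 v$)
$b = 3388$ ($b = \left(-77\right) \left(-44\right) = 3388$)
$b + J{\left(3 \right)} \left(\left(13 - 44\right) - 46\right) = 3388 + \left(6 + 2 \cdot 3\right) \left(\left(13 - 44\right) - 46\right) = 3388 + \left(6 + 6\right) \left(-31 - 46\right) = 3388 + 12 \left(-77\right) = 3388 - 924 = 2464$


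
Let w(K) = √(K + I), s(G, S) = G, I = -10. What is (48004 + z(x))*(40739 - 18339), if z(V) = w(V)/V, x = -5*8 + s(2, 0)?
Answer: 1075289600 - 44800*I*√3/19 ≈ 1.0753e+9 - 4084.0*I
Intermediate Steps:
w(K) = √(-10 + K) (w(K) = √(K - 10) = √(-10 + K))
x = -38 (x = -5*8 + 2 = -40 + 2 = -38)
z(V) = √(-10 + V)/V
(48004 + z(x))*(40739 - 18339) = (48004 + √(-10 - 38)/(-38))*(40739 - 18339) = (48004 - 2*I*√3/19)*22400 = 1075289600 - 44800*I*√3/19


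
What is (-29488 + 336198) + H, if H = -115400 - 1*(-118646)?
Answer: 309956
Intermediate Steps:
H = 3246 (H = -115400 + 118646 = 3246)
(-29488 + 336198) + H = (-29488 + 336198) + 3246 = 306710 + 3246 = 309956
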